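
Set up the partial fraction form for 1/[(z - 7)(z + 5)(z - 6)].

Three distinct linear factors: A/(z - 7) + B/(z + 5) + C/(z - 6)


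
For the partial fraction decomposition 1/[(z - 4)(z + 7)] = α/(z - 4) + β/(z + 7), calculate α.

Cover-up at z = 4: α = 1/(4 + 7) = 1/11


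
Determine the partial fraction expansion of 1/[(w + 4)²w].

Cover-up at w=0: C = 1/(0 + 4)² = 1/16. Cover-up at w=-4: B = 1/(-4 - 0) = -1/4. Comparing w² coeff: A = -C = -1/16
Result: (-1/16)/(w + 4) - (1/4)/(w + 4)² + (1/16)/w


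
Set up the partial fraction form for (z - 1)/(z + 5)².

Repeated linear factor: P/(z + 5) + Q/(z + 5)²


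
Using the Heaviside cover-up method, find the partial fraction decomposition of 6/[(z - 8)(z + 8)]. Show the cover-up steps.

Cover (z - 8): set z=8, get A = 6/(8 + 8) = 3/8. Cover (z + 8): set z=-8, get B = 6/(-8 - 8) = -3/8.
Result: (3/8)/(z - 8) - (3/8)/(z + 8)


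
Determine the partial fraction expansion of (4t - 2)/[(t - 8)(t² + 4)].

At t=8: α = (4·8 - 2)/(8² + 4) = 15/34. β = -α = -15/34, γ = 4 - 8·α = 8/17
Result: (15/34)/(t - 8) - ((15/34)t - 8/17)/(t² + 4)


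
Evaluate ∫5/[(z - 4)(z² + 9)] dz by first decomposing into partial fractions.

Cover-up at z=4: A = 5/(4²+9) = 1/5. Coeff matching: B = -1/5, C = -4/5. Decomposition: (1/5)/(z - 4) - ((1/5)z + 4/5)/(z² + 9). Integrate: linear → ln, quadratic → (1/2)ln + arctan: (1/5) ln|(z - 4)| - (1/10) ln(z² + 9) - (4/15) arctan(z/3) + C


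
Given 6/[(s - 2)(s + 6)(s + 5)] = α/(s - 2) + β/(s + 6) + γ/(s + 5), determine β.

Cover-up at s = -6: β = 6/[(-6 - 2)(-6 + 5)] = 6/[(-8)(-1)] = 6/8 = 3/4


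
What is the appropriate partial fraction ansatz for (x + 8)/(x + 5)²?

Repeated linear factor: α/(x + 5) + β/(x + 5)²


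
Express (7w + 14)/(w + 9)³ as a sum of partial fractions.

(7w + 14) = P(w + 9)² + Q(w + 9) + R. At w = -9: R = 7·(-9) + 14 = -49. Coefficients: P = 0, Q = 7
Result: 7/(w + 9)² - 49/(w + 9)³


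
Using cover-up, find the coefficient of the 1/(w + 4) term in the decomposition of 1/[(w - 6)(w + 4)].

Cover (w + 4), set w=-4: 1/((w - 6) at w=-4) = 1/(-10) = -1/10


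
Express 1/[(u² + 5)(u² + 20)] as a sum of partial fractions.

Coefficient matching gives α = γ = 0, β = 1/(20-5) = 1/15, δ = -β = -1/15
Result: (1/15)/(u² + 5) - (1/15)/(u² + 20)


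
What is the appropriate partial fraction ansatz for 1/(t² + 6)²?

Repeated quadratic factor: (Pt + Q)/(t² + 6) + (Rt + S)/(t² + 6)²


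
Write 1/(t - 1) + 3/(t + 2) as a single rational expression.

Common denominator (t - 1)(t + 2). Numerator: 1(t + 2) + 3(t - 1) = (t + 2) + (3t - 3) = 4t - 1
Result: (4t - 1)/[(t - 1)(t + 2)]


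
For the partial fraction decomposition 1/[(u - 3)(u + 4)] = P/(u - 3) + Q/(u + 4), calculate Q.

Cover-up at u = -4: Q = 1/(-4 - 3) = -1/7


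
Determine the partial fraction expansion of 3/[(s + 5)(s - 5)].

3/(s + 5)(s - 5) = α/(s + 5) + β/(s - 5). α = 3/(-5 - 5) = -3/10, β = 3/(5 + 5) = 3/10
Result: (-3/10)/(s + 5) + (3/10)/(s - 5)


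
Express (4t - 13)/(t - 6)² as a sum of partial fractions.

(4t - 13) = P(t - 6) + Q. At t = 6: Q = 4·6 - 13 = 11. Coeff of t: P = 4
Result: 4/(t - 6) + 11/(t - 6)²


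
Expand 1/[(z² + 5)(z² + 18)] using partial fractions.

Coefficient matching gives α = γ = 0, β = 1/(18-5) = 1/13, δ = -β = -1/13
Result: (1/13)/(z² + 5) - (1/13)/(z² + 18)


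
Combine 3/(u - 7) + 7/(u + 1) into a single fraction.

Common denominator (u - 7)(u + 1). Numerator: 3(u + 1) + 7(u - 7) = (3u + 3) + (7u - 49) = 10u - 46
Result: (10u - 46)/[(u - 7)(u + 1)]


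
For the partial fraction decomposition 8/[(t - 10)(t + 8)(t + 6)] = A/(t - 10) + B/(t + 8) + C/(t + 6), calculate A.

Cover-up at t = 10: A = 8/[(10 + 8)(10 + 6)] = 8/[(18)(16)] = 8/288 = 1/36


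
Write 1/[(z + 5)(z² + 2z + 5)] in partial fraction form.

Cover-up at z = -5: α = 1/((-5)² + 2·(-5) + 5) = 1/20. Then β = -α = -1/20, γ = -α·(2 - 5) = 3/20
Result: (1/20)/(z + 5) - ((1/20)z - 3/20)/(z² + 2z + 5)


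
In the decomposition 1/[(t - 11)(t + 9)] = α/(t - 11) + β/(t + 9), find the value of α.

Cover-up at t = 11: α = 1/(11 + 9) = 1/20


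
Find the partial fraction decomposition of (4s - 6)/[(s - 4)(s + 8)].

At s=4: P = (4·4 - 6)/(4 + 8) = 5/6. At s=-8: Q = (4·(-8) - 6)/(-8 - 4) = 19/6
Result: (5/6)/(s - 4) + (19/6)/(s + 8)


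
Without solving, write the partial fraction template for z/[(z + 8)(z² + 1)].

Linear + irreducible quadratic: P/(z + 8) + (Qz + R)/(z² + 1)


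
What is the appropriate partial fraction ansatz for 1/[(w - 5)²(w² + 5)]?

Repeated linear + quadratic: A/(w - 5) + B/(w - 5)² + (Cw + D)/(w² + 5)


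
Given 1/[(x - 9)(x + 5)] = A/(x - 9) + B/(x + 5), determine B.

Cover-up at x = -5: B = 1/(-5 - 9) = -1/14


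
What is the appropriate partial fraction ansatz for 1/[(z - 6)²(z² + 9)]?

Repeated linear + quadratic: α/(z - 6) + β/(z - 6)² + (γz + δ)/(z² + 9)


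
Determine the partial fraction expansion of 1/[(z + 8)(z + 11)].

1/(z + 8)(z + 11) = α/(z + 8) + β/(z + 11). α = 1/(-8 + 11) = 1/3, β = 1/(-11 + 8) = -1/3
Result: (1/3)/(z + 8) - (1/3)/(z + 11)


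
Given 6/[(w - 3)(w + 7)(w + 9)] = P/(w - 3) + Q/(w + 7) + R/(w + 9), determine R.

Cover-up at w = -9: R = 6/[(-9 - 3)(-9 + 7)] = 6/[(-12)(-2)] = 6/24 = 1/4


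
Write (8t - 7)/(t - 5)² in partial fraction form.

(8t - 7) = A(t - 5) + B. At t = 5: B = 8·5 - 7 = 33. Coeff of t: A = 8
Result: 8/(t - 5) + 33/(t - 5)²


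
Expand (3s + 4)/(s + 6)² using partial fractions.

(3s + 4) = α(s + 6) + β. At s = -6: β = 3·(-6) + 4 = -14. Coeff of s: α = 3
Result: 3/(s + 6) - 14/(s + 6)²


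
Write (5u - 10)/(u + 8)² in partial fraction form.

(5u - 10) = A(u + 8) + B. At u = -8: B = 5·(-8) - 10 = -50. Coeff of u: A = 5
Result: 5/(u + 8) - 50/(u + 8)²


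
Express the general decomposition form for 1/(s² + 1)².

Repeated quadratic factor: (αs + β)/(s² + 1) + (γs + δ)/(s² + 1)²


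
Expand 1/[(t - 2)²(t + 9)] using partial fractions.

Cover-up at t=-9: R = 1/(-9 - 2)² = 1/121. Cover-up at t=2: Q = 1/(2 + 9) = 1/11. Comparing t² coeff: P = -R = -1/121
Result: (-1/121)/(t - 2) + (1/11)/(t - 2)² + (1/121)/(t + 9)


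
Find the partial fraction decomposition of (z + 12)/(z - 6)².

(z + 12) = α(z - 6) + β. At z = 6: β = 1·6 + 12 = 18. Coeff of z: α = 1
Result: 1/(z - 6) + 18/(z - 6)²


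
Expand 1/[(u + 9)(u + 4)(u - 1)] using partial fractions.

Using cover-up method: P = 1/50, Q = -1/25, R = 1/50
Result: (1/50)/(u + 9) - (1/25)/(u + 4) + (1/50)/(u - 1)


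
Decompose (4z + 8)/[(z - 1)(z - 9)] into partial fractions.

At z=1: P = (4·1 + 8)/(1 - 9) = -3/2. At z=9: Q = (4·9 + 8)/(9 - 1) = 11/2
Result: (-3/2)/(z - 1) + (11/2)/(z - 9)


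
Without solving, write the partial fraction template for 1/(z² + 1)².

Repeated quadratic factor: (Pz + Q)/(z² + 1) + (Rz + S)/(z² + 1)²


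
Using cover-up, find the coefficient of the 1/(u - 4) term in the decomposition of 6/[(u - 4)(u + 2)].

Cover (u - 4), set u=4: 6/((u + 2) at u=4) = 6/(6) = 1


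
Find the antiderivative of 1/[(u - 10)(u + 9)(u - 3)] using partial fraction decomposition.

Cover-up: P = 1/133, Q = 1/228, R = -1/84. Decomposition: (1/133)/(u - 10) + (1/228)/(u + 9) - (1/84)/(u - 3). Integrate each term: (1/133) ln|(u - 10)| + (1/228) ln|(u + 9)| - (1/84) ln|(u - 3)| + C


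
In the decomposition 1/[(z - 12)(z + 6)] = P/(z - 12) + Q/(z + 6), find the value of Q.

Cover-up at z = -6: Q = 1/(-6 - 12) = -1/18


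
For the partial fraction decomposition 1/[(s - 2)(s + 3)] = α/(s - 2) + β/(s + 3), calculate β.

Cover-up at s = -3: β = 1/(-3 - 2) = -1/5


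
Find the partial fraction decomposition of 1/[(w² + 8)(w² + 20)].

Coefficient matching gives A = C = 0, B = 1/(20-8) = 1/12, D = -B = -1/12
Result: (1/12)/(w² + 8) - (1/12)/(w² + 20)


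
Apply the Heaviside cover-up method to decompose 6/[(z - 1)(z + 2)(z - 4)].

Cover (z - 1), z=1: A = 6/[(1 + 2)(1 - 4)] = -2/3. Cover (z + 2), z=-2: B = 6/[(-2 - 1)(-2 - 4)] = 1/3. Cover (z - 4), z=4: C = 6/[(4 - 1)(4 + 2)] = 1/3.
Result: (-2/3)/(z - 1) + (1/3)/(z + 2) + (1/3)/(z - 4)


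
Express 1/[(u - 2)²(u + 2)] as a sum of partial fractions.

Cover-up at u=-2: R = 1/(-2 - 2)² = 1/16. Cover-up at u=2: Q = 1/(2 + 2) = 1/4. Comparing u² coeff: P = -R = -1/16
Result: (-1/16)/(u - 2) + (1/4)/(u - 2)² + (1/16)/(u + 2)


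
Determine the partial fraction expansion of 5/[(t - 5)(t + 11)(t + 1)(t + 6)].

Using Heaviside cover-up: (5/1056)/(t - 5) - (1/160)/(t + 11) - (1/60)/(t + 1) + (1/55)/(t + 6)


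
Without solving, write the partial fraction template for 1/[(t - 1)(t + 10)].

Distinct linear factors: A/(t - 1) + B/(t + 10)


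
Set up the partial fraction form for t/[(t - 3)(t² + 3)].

Linear + irreducible quadratic: α/(t - 3) + (βt + γ)/(t² + 3)


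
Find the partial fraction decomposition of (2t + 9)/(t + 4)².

(2t + 9) = P(t + 4) + Q. At t = -4: Q = 2·(-4) + 9 = 1. Coeff of t: P = 2
Result: 2/(t + 4) + 1/(t + 4)²


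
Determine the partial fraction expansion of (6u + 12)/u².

(6u + 12) = Pu + Q. At u = 0: Q = 6·0 + 12 = 12. Coeff of u: P = 6
Result: 6/u + 12/u²


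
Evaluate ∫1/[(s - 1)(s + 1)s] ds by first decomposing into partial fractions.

Cover-up: A = 1/2, B = 1/2, C = -1. Decomposition: (1/2)/(s - 1) + (1/2)/(s + 1) - 1/s. Integrate each term: (1/2) ln|(s - 1)| + (1/2) ln|(s + 1)| - ln|s| + C


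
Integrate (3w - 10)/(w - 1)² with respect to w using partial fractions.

Decompose: A = 3, B = 3·1 - 10 = -7, so (3w - 10)/(w - 1)² = 3/(w - 1) - 7/(w - 1)². Integrate: ∫ A/(w - 1) dw = 3 ln|(w - 1)|; ∫ B/(w - 1)² dw = 7/(w - 1). Sum: 3 ln|(w - 1)| + 7/(w - 1) + C


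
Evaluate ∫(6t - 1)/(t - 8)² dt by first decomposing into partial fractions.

Decompose: P = 6, Q = 6·8 - 1 = 47, so (6t - 1)/(t - 8)² = 6/(t - 8) + 47/(t - 8)². Integrate: ∫ P/(t - 8) dt = 6 ln|(t - 8)|; ∫ Q/(t - 8)² dt = -47/(t - 8). Sum: 6 ln|(t - 8)| - 47/(t - 8) + C


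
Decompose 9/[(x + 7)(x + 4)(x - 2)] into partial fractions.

Using cover-up method: P = 1/3, Q = -1/2, R = 1/6
Result: (1/3)/(x + 7) - (1/2)/(x + 4) + (1/6)/(x - 2)


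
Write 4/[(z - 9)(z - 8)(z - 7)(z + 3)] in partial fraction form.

Using Heaviside cover-up: (1/6)/(z - 9) - (4/11)/(z - 8) + (1/5)/(z - 7) - (1/330)/(z + 3)


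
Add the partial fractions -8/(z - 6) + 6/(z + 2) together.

Common denominator (z - 6)(z + 2). Numerator: -8(z + 2) + 6(z - 6) = (-8z - 16) + (6z - 36) = -2z - 52
Result: (-2z - 52)/[(z - 6)(z + 2)]


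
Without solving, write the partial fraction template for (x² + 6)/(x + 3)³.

Repeated linear factor (power 3): A/(x + 3) + B/(x + 3)² + C/(x + 3)³


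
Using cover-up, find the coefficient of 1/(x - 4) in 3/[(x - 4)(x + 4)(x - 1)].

Cover (x - 4), set x=4: 3/[(4 + 4)(4 - 1)] = 1/8


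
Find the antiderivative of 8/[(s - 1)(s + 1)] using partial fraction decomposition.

Decompose: 8/[(s - 1)(s + 1)] = 4/(s - 1) - 4/(s + 1). Integrate each term: 4 ln|(s - 1)| - 4 ln|(s + 1)| + C


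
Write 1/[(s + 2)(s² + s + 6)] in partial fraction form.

Cover-up at s = -2: α = 1/((-2)² + 1·(-2) + 6) = 1/8. Then β = -α = -1/8, γ = -α·(1 - 2) = 1/8
Result: (1/8)/(s + 2) - ((1/8)s - 1/8)/(s² + s + 6)


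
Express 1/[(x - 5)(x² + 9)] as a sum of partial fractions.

Cover-up at x = 5: P = 1/(5² + 9) = 1/34. Then Q = -P = -1/34, R = -P·(0 + 5) = -5/34
Result: (1/34)/(x - 5) - ((1/34)x + 5/34)/(x² + 9)


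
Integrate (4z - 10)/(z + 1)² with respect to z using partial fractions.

Decompose: A = 4, B = 4·(-1) - 10 = -14, so (4z - 10)/(z + 1)² = 4/(z + 1) - 14/(z + 1)². Integrate: ∫ A/(z + 1) dz = 4 ln|(z + 1)|; ∫ B/(z + 1)² dz = 14/(z + 1). Sum: 4 ln|(z + 1)| + 14/(z + 1) + C


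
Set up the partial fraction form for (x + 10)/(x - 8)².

Repeated linear factor: P/(x - 8) + Q/(x - 8)²


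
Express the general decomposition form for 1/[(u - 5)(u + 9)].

Distinct linear factors: A/(u - 5) + B/(u + 9)


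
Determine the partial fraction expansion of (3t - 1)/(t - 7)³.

(3t - 1) = α(t - 7)² + β(t - 7) + γ. At t = 7: γ = 3·7 - 1 = 20. Coefficients: α = 0, β = 3
Result: 3/(t - 7)² + 20/(t - 7)³


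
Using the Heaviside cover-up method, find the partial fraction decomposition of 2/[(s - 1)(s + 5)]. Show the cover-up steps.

Cover (s - 1): set s=1, get α = 2/(1 + 5) = 1/3. Cover (s + 5): set s=-5, get β = 2/(-5 - 1) = -1/3.
Result: (1/3)/(s - 1) - (1/3)/(s + 5)


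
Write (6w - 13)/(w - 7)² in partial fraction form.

(6w - 13) = α(w - 7) + β. At w = 7: β = 6·7 - 13 = 29. Coeff of w: α = 6
Result: 6/(w - 7) + 29/(w - 7)²


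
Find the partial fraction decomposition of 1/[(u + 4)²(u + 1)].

Cover-up at u=-1: C = 1/(-1 + 4)² = 1/9. Cover-up at u=-4: B = 1/(-4 + 1) = -1/3. Comparing u² coeff: A = -C = -1/9
Result: (-1/9)/(u + 4) - (1/3)/(u + 4)² + (1/9)/(u + 1)


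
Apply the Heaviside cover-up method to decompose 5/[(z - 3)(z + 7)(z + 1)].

Cover (z - 3), z=3: P = 5/[(3 + 7)(3 + 1)] = 1/8. Cover (z + 7), z=-7: Q = 5/[(-7 - 3)(-7 + 1)] = 1/12. Cover (z + 1), z=-1: R = 5/[(-1 - 3)(-1 + 7)] = -5/24.
Result: (1/8)/(z - 3) + (1/12)/(z + 7) - (5/24)/(z + 1)


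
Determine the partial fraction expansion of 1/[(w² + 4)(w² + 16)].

Coefficient matching gives A = C = 0, B = 1/(16-4) = 1/12, D = -B = -1/12
Result: (1/12)/(w² + 4) - (1/12)/(w² + 16)


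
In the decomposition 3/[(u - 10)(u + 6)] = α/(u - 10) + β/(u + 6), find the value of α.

Cover-up at u = 10: α = 3/(10 + 6) = 3/16


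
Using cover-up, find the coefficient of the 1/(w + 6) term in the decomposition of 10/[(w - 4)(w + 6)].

Cover (w + 6), set w=-6: 10/((w - 4) at w=-6) = 10/(-10) = -1


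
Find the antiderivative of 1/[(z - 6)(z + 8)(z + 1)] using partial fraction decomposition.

Cover-up: P = 1/98, Q = 1/98, R = -1/49. Decomposition: (1/98)/(z - 6) + (1/98)/(z + 8) - (1/49)/(z + 1). Integrate each term: (1/98) ln|(z - 6)| + (1/98) ln|(z + 8)| - (1/49) ln|(z + 1)| + C


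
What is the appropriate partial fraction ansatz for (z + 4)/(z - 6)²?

Repeated linear factor: P/(z - 6) + Q/(z - 6)²


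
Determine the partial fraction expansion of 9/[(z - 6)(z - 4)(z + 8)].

Using cover-up method: A = 9/28, B = -3/8, C = 3/56
Result: (9/28)/(z - 6) - (3/8)/(z - 4) + (3/56)/(z + 8)


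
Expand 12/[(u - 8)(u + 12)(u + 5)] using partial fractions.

Using cover-up method: P = 3/65, Q = 3/35, R = -12/91
Result: (3/65)/(u - 8) + (3/35)/(u + 12) - (12/91)/(u + 5)


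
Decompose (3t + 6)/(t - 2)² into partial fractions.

(3t + 6) = α(t - 2) + β. At t = 2: β = 3·2 + 6 = 12. Coeff of t: α = 3
Result: 3/(t - 2) + 12/(t - 2)²


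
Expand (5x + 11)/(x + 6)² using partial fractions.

(5x + 11) = P(x + 6) + Q. At x = -6: Q = 5·(-6) + 11 = -19. Coeff of x: P = 5
Result: 5/(x + 6) - 19/(x + 6)²


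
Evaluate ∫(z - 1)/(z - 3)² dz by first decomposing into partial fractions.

Decompose: α = 1, β = 1·3 - 1 = 2, so (z - 1)/(z - 3)² = 1/(z - 3) + 2/(z - 3)². Integrate: ∫ α/(z - 3) dz = ln|(z - 3)|; ∫ β/(z - 3)² dz = -2/(z - 3). Sum: ln|(z - 3)| - 2/(z - 3) + C


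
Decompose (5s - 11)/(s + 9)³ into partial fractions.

(5s - 11) = α(s + 9)² + β(s + 9) + γ. At s = -9: γ = 5·(-9) - 11 = -56. Coefficients: α = 0, β = 5
Result: 5/(s + 9)² - 56/(s + 9)³


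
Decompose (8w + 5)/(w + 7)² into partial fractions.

(8w + 5) = α(w + 7) + β. At w = -7: β = 8·(-7) + 5 = -51. Coeff of w: α = 8
Result: 8/(w + 7) - 51/(w + 7)²


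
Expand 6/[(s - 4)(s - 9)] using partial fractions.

6/(s - 4)(s - 9) = P/(s - 4) + Q/(s - 9). P = 6/(4 - 9) = -6/5, Q = 6/(9 - 4) = 6/5
Result: (-6/5)/(s - 4) + (6/5)/(s - 9)


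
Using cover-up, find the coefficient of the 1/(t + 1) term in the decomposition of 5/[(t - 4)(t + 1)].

Cover (t + 1), set t=-1: 5/((t - 4) at t=-1) = 5/(-5) = -1


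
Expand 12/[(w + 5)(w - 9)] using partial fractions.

12/(w + 5)(w - 9) = α/(w + 5) + β/(w - 9). α = 12/(-5 - 9) = -6/7, β = 12/(9 + 5) = 6/7
Result: (-6/7)/(w + 5) + (6/7)/(w - 9)


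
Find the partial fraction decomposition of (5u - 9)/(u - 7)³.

(5u - 9) = α(u - 7)² + β(u - 7) + γ. At u = 7: γ = 5·7 - 9 = 26. Coefficients: α = 0, β = 5
Result: 5/(u - 7)² + 26/(u - 7)³


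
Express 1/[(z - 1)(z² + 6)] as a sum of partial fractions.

Cover-up at z = 1: A = 1/(1² + 6) = 1/7. Then B = -A = -1/7, C = -A·(0 + 1) = -1/7
Result: (1/7)/(z - 1) - ((1/7)z + 1/7)/(z² + 6)


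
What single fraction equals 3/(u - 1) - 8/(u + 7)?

Common denominator (u - 1)(u + 7). Numerator: 3(u + 7) - 8(u - 1) = (3u + 21) - (8u - 8) = -5u + 29
Result: (-5u + 29)/[(u - 1)(u + 7)]


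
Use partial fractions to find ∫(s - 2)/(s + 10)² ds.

Decompose: α = 1, β = 1·(-10) - 2 = -12, so (s - 2)/(s + 10)² = 1/(s + 10) - 12/(s + 10)². Integrate: ∫ α/(s + 10) ds = ln|(s + 10)|; ∫ β/(s + 10)² ds = 12/(s + 10). Sum: ln|(s + 10)| + 12/(s + 10) + C


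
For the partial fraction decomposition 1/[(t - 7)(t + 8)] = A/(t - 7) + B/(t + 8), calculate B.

Cover-up at t = -8: B = 1/(-8 - 7) = -1/15


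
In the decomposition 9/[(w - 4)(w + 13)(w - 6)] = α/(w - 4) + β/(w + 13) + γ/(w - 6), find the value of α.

Cover-up at w = 4: α = 9/[(4 + 13)(4 - 6)] = 9/[(17)(-2)] = -9/34


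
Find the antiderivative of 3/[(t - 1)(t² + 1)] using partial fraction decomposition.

Cover-up at t=1: α = 3/(1²+1) = 3/2. Coeff matching: β = -3/2, γ = -3/2. Decomposition: (3/2)/(t - 1) - ((3/2)t + 3/2)/(t² + 1). Integrate: linear → ln, quadratic → (1/2)ln + arctan: (3/2) ln|(t - 1)| - (3/4) ln(t² + 1) - (3/2) arctan(t) + C


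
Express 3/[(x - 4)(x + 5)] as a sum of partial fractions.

3/(x - 4)(x + 5) = α/(x - 4) + β/(x + 5). α = 3/(4 + 5) = 1/3, β = 3/(-5 - 4) = -1/3
Result: (1/3)/(x - 4) - (1/3)/(x + 5)


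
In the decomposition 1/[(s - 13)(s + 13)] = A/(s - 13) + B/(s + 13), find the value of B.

Cover-up at s = -13: B = 1/(-13 - 13) = -1/26


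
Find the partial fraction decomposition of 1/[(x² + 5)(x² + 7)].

Coefficient matching gives P = R = 0, Q = 1/(7-5) = 1/2, S = -Q = -1/2
Result: (1/2)/(x² + 5) - (1/2)/(x² + 7)


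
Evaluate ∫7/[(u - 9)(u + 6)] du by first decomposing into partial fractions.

Decompose: 7/[(u - 9)(u + 6)] = (7/15)/(u - 9) - (7/15)/(u + 6). Integrate each term: (7/15) ln|(u - 9)| - (7/15) ln|(u + 6)| + C


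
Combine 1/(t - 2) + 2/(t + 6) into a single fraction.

Common denominator (t - 2)(t + 6). Numerator: 1(t + 6) + 2(t - 2) = (t + 6) + (2t - 4) = 3t + 2
Result: (3t + 2)/[(t - 2)(t + 6)]


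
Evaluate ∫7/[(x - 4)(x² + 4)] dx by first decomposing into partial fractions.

Cover-up at x=4: A = 7/(4²+4) = 7/20. Coeff matching: B = -7/20, C = -7/5. Decomposition: (7/20)/(x - 4) - ((7/20)x + 7/5)/(x² + 4). Integrate: linear → ln, quadratic → (1/2)ln + arctan: (7/20) ln|(x - 4)| - (7/40) ln(x² + 4) - (7/10) arctan(x/2) + C


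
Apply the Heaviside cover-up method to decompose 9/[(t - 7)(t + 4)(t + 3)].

Cover (t - 7), t=7: P = 9/[(7 + 4)(7 + 3)] = 9/110. Cover (t + 4), t=-4: Q = 9/[(-4 - 7)(-4 + 3)] = 9/11. Cover (t + 3), t=-3: R = 9/[(-3 - 7)(-3 + 4)] = -9/10.
Result: (9/110)/(t - 7) + (9/11)/(t + 4) - (9/10)/(t + 3)


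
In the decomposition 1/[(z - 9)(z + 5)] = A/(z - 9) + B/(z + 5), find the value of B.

Cover-up at z = -5: B = 1/(-5 - 9) = -1/14


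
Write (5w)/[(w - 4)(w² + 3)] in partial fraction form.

At w=4: P = (5·4 + 0)/(4² + 3) = 20/19. Q = -P = -20/19, R = 5 - 4·P = 15/19
Result: (20/19)/(w - 4) - ((20/19)w - 15/19)/(w² + 3)


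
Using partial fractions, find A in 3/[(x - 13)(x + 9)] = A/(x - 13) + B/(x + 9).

Cover-up at x = 13: A = 3/(13 + 9) = 3/22


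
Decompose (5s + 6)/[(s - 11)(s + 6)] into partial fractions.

At s=11: P = (5·11 + 6)/(11 + 6) = 61/17. At s=-6: Q = (5·(-6) + 6)/(-6 - 11) = 24/17
Result: (61/17)/(s - 11) + (24/17)/(s + 6)


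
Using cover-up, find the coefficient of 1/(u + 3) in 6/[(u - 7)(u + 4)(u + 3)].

Cover (u + 3), set u=-3: 6/[(-3 - 7)(-3 + 4)] = -3/5


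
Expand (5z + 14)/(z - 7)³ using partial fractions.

(5z + 14) = A(z - 7)² + B(z - 7) + C. At z = 7: C = 5·7 + 14 = 49. Coefficients: A = 0, B = 5
Result: 5/(z - 7)² + 49/(z - 7)³


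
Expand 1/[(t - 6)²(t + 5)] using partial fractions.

Cover-up at t=-5: γ = 1/(-5 - 6)² = 1/121. Cover-up at t=6: β = 1/(6 + 5) = 1/11. Comparing t² coeff: α = -γ = -1/121
Result: (-1/121)/(t - 6) + (1/11)/(t - 6)² + (1/121)/(t + 5)


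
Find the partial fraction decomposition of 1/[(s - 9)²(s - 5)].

Cover-up at s=5: γ = 1/(5 - 9)² = 1/16. Cover-up at s=9: β = 1/(9 - 5) = 1/4. Comparing s² coeff: α = -γ = -1/16
Result: (-1/16)/(s - 9) + (1/4)/(s - 9)² + (1/16)/(s - 5)


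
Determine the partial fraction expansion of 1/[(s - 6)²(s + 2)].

Cover-up at s=-2: γ = 1/(-2 - 6)² = 1/64. Cover-up at s=6: β = 1/(6 + 2) = 1/8. Comparing s² coeff: α = -γ = -1/64
Result: (-1/64)/(s - 6) + (1/8)/(s - 6)² + (1/64)/(s + 2)


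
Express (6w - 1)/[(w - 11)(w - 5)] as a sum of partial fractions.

At w=11: α = (6·11 - 1)/(11 - 5) = 65/6. At w=5: β = (6·5 - 1)/(5 - 11) = -29/6
Result: (65/6)/(w - 11) - (29/6)/(w - 5)


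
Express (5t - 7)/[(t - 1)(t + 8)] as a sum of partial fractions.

At t=1: P = (5·1 - 7)/(1 + 8) = -2/9. At t=-8: Q = (5·(-8) - 7)/(-8 - 1) = 47/9
Result: (-2/9)/(t - 1) + (47/9)/(t + 8)


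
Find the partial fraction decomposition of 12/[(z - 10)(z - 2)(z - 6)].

Using cover-up method: A = 3/8, B = 3/8, C = -3/4
Result: (3/8)/(z - 10) + (3/8)/(z - 2) - (3/4)/(z - 6)


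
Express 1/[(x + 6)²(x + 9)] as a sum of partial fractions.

Cover-up at x=-9: γ = 1/(-9 + 6)² = 1/9. Cover-up at x=-6: β = 1/(-6 + 9) = 1/3. Comparing x² coeff: α = -γ = -1/9
Result: (-1/9)/(x + 6) + (1/3)/(x + 6)² + (1/9)/(x + 9)


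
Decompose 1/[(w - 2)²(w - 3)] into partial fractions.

Cover-up at w=3: R = 1/(3 - 2)² = 1. Cover-up at w=2: Q = 1/(2 - 3) = -1. Comparing w² coeff: P = -R = -1
Result: -1/(w - 2) - 1/(w - 2)² + 1/(w - 3)


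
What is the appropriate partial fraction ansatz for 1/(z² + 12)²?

Repeated quadratic factor: (αz + β)/(z² + 12) + (γz + δ)/(z² + 12)²


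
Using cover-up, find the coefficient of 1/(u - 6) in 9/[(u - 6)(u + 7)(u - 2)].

Cover (u - 6), set u=6: 9/[(6 + 7)(6 - 2)] = 9/52


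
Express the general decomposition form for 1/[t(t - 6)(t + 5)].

Three distinct linear factors: α/t + β/(t - 6) + γ/(t + 5)


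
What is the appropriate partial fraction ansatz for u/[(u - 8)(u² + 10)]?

Linear + irreducible quadratic: α/(u - 8) + (βu + γ)/(u² + 10)


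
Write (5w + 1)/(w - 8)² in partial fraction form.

(5w + 1) = P(w - 8) + Q. At w = 8: Q = 5·8 + 1 = 41. Coeff of w: P = 5
Result: 5/(w - 8) + 41/(w - 8)²


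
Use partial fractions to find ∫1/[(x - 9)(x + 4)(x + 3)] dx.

Cover-up: A = 1/156, B = 1/13, C = -1/12. Decomposition: (1/156)/(x - 9) + (1/13)/(x + 4) - (1/12)/(x + 3). Integrate each term: (1/156) ln|(x - 9)| + (1/13) ln|(x + 4)| - (1/12) ln|(x + 3)| + C


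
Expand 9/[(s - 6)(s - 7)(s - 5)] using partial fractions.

Using cover-up method: α = -9, β = 9/2, γ = 9/2
Result: -9/(s - 6) + (9/2)/(s - 7) + (9/2)/(s - 5)


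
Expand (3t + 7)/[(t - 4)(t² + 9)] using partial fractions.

At t=4: P = (3·4 + 7)/(4² + 9) = 19/25. Q = -P = -19/25, R = 3 - 4·P = -1/25
Result: (19/25)/(t - 4) - ((19/25)t + 1/25)/(t² + 9)


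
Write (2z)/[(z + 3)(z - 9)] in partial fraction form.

At z=-3: A = (2·(-3) + 0)/(-3 - 9) = 1/2. At z=9: B = (2·9 + 0)/(9 + 3) = 3/2
Result: (1/2)/(z + 3) + (3/2)/(z - 9)


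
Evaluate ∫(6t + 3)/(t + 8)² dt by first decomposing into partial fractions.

Decompose: P = 6, Q = 6·(-8) + 3 = -45, so (6t + 3)/(t + 8)² = 6/(t + 8) - 45/(t + 8)². Integrate: ∫ P/(t + 8) dt = 6 ln|(t + 8)|; ∫ Q/(t + 8)² dt = 45/(t + 8). Sum: 6 ln|(t + 8)| + 45/(t + 8) + C


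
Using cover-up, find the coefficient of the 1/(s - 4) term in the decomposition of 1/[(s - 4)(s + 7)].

Cover (s - 4), set s=4: 1/((s + 7) at s=4) = 1/(11) = 1/11


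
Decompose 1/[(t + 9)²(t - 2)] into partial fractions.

Cover-up at t=2: R = 1/(2 + 9)² = 1/121. Cover-up at t=-9: Q = 1/(-9 - 2) = -1/11. Comparing t² coeff: P = -R = -1/121
Result: (-1/121)/(t + 9) - (1/11)/(t + 9)² + (1/121)/(t - 2)


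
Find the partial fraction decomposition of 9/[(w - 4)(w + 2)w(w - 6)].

Using Heaviside cover-up: (-3/16)/(w - 4) - (3/32)/(w + 2) + (3/16)/w + (3/32)/(w - 6)


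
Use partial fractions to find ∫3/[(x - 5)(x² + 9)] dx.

Cover-up at x=5: α = 3/(5²+9) = 3/34. Coeff matching: β = -3/34, γ = -15/34. Decomposition: (3/34)/(x - 5) - ((3/34)x + 15/34)/(x² + 9). Integrate: linear → ln, quadratic → (1/2)ln + arctan: (3/34) ln|(x - 5)| - (3/68) ln(x² + 9) - (5/34) arctan(x/3) + C


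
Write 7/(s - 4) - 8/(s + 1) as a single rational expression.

Common denominator (s - 4)(s + 1). Numerator: 7(s + 1) - 8(s - 4) = (7s + 7) - (8s - 32) = -s + 39
Result: (-s + 39)/[(s - 4)(s + 1)]


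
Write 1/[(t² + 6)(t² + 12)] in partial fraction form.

Coefficient matching gives A = C = 0, B = 1/(12-6) = 1/6, D = -B = -1/6
Result: (1/6)/(t² + 6) - (1/6)/(t² + 12)


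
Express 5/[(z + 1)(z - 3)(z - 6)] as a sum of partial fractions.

Using cover-up method: A = 5/28, B = -5/12, C = 5/21
Result: (5/28)/(z + 1) - (5/12)/(z - 3) + (5/21)/(z - 6)


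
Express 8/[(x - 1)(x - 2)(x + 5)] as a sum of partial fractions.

Using cover-up method: A = -4/3, B = 8/7, C = 4/21
Result: (-4/3)/(x - 1) + (8/7)/(x - 2) + (4/21)/(x + 5)


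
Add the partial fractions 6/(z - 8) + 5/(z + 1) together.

Common denominator (z - 8)(z + 1). Numerator: 6(z + 1) + 5(z - 8) = (6z + 6) + (5z - 40) = 11z - 34
Result: (11z - 34)/[(z - 8)(z + 1)]


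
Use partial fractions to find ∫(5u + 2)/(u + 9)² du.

Decompose: A = 5, B = 5·(-9) + 2 = -43, so (5u + 2)/(u + 9)² = 5/(u + 9) - 43/(u + 9)². Integrate: ∫ A/(u + 9) du = 5 ln|(u + 9)|; ∫ B/(u + 9)² du = 43/(u + 9). Sum: 5 ln|(u + 9)| + 43/(u + 9) + C


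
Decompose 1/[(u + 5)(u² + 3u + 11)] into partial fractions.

Cover-up at u = -5: α = 1/((-5)² + 3·(-5) + 11) = 1/21. Then β = -α = -1/21, γ = -α·(3 - 5) = 2/21
Result: (1/21)/(u + 5) - ((1/21)u - 2/21)/(u² + 3u + 11)


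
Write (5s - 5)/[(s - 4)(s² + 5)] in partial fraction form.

At s=4: A = (5·4 - 5)/(4² + 5) = 5/7. B = -A = -5/7, C = 5 - 4·A = 15/7
Result: (5/7)/(s - 4) - ((5/7)s - 15/7)/(s² + 5)


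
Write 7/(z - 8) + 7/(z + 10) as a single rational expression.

Common denominator (z - 8)(z + 10). Numerator: 7(z + 10) + 7(z - 8) = (7z + 70) + (7z - 56) = 14z + 14
Result: (14z + 14)/[(z - 8)(z + 10)]


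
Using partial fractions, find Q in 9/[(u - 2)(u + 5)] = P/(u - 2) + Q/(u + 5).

Cover-up at u = -5: Q = 9/(-5 - 2) = -9/7


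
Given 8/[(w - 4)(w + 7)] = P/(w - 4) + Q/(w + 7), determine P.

Cover-up at w = 4: P = 8/(4 + 7) = 8/11


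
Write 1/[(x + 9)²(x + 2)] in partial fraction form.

Cover-up at x=-2: γ = 1/(-2 + 9)² = 1/49. Cover-up at x=-9: β = 1/(-9 + 2) = -1/7. Comparing x² coeff: α = -γ = -1/49
Result: (-1/49)/(x + 9) - (1/7)/(x + 9)² + (1/49)/(x + 2)


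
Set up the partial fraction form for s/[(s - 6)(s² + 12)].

Linear + irreducible quadratic: α/(s - 6) + (βs + γ)/(s² + 12)


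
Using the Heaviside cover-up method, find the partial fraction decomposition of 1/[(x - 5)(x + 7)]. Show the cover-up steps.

Cover (x - 5): set x=5, get A = 1/(5 + 7) = 1/12. Cover (x + 7): set x=-7, get B = 1/(-7 - 5) = -1/12.
Result: (1/12)/(x - 5) - (1/12)/(x + 7)


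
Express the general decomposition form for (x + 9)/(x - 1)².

Repeated linear factor: α/(x - 1) + β/(x - 1)²


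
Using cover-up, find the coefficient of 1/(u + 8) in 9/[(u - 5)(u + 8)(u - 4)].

Cover (u + 8), set u=-8: 9/[(-8 - 5)(-8 - 4)] = 3/52


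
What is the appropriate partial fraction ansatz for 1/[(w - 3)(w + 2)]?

Distinct linear factors: A/(w - 3) + B/(w + 2)


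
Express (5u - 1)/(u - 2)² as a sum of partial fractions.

(5u - 1) = A(u - 2) + B. At u = 2: B = 5·2 - 1 = 9. Coeff of u: A = 5
Result: 5/(u - 2) + 9/(u - 2)²


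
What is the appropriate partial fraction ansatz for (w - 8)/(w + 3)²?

Repeated linear factor: α/(w + 3) + β/(w + 3)²


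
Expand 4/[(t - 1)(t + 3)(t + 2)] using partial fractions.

Using cover-up method: α = 1/3, β = 1, γ = -4/3
Result: (1/3)/(t - 1) + 1/(t + 3) - (4/3)/(t + 2)


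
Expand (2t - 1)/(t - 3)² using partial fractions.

(2t - 1) = A(t - 3) + B. At t = 3: B = 2·3 - 1 = 5. Coeff of t: A = 2
Result: 2/(t - 3) + 5/(t - 3)²


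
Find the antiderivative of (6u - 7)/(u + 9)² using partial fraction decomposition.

Decompose: α = 6, β = 6·(-9) - 7 = -61, so (6u - 7)/(u + 9)² = 6/(u + 9) - 61/(u + 9)². Integrate: ∫ α/(u + 9) du = 6 ln|(u + 9)|; ∫ β/(u + 9)² du = 61/(u + 9). Sum: 6 ln|(u + 9)| + 61/(u + 9) + C


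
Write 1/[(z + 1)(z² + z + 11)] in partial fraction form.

Cover-up at z = -1: A = 1/((-1)² + 1·(-1) + 11) = 1/11. Then B = -A = -1/11, C = -A·(1 - 1) = 0
Result: (1/11)/(z + 1) - ((1/11)z)/(z² + z + 11)


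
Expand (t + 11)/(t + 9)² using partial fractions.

(t + 11) = P(t + 9) + Q. At t = -9: Q = 1·(-9) + 11 = 2. Coeff of t: P = 1
Result: 1/(t + 9) + 2/(t + 9)²


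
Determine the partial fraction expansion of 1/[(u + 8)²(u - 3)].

Cover-up at u=3: R = 1/(3 + 8)² = 1/121. Cover-up at u=-8: Q = 1/(-8 - 3) = -1/11. Comparing u² coeff: P = -R = -1/121
Result: (-1/121)/(u + 8) - (1/11)/(u + 8)² + (1/121)/(u - 3)


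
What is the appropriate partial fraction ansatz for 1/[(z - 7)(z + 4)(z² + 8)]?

Two linear + quadratic: P/(z - 7) + Q/(z + 4) + (Rz + S)/(z² + 8)


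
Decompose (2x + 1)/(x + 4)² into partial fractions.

(2x + 1) = A(x + 4) + B. At x = -4: B = 2·(-4) + 1 = -7. Coeff of x: A = 2
Result: 2/(x + 4) - 7/(x + 4)²


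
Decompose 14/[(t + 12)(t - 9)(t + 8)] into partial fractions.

Using cover-up method: P = 1/6, Q = 2/51, R = -7/34
Result: (1/6)/(t + 12) + (2/51)/(t - 9) - (7/34)/(t + 8)


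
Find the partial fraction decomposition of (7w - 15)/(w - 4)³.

(7w - 15) = α(w - 4)² + β(w - 4) + γ. At w = 4: γ = 7·4 - 15 = 13. Coefficients: α = 0, β = 7
Result: 7/(w - 4)² + 13/(w - 4)³


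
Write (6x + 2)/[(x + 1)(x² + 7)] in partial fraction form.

At x=-1: P = (6·(-1) + 2)/((-1)² + 7) = -1/2. Q = -P = 1/2, R = 6 - (-1)·P = 11/2
Result: (-1/2)/(x + 1) + ((1/2)x + 11/2)/(x² + 7)


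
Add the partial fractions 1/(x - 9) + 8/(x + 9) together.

Common denominator (x - 9)(x + 9). Numerator: 1(x + 9) + 8(x - 9) = (x + 9) + (8x - 72) = 9x - 63
Result: (9x - 63)/[(x - 9)(x + 9)]


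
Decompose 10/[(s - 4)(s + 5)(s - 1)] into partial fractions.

Using cover-up method: P = 10/27, Q = 5/27, R = -5/9
Result: (10/27)/(s - 4) + (5/27)/(s + 5) - (5/9)/(s - 1)


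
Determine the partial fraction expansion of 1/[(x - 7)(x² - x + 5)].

Cover-up at x = 7: P = 1/(7² - 1·7 + 5) = 1/47. Then Q = -P = -1/47, R = -P·(-1 + 7) = -6/47
Result: (1/47)/(x - 7) - ((1/47)x + 6/47)/(x² - x + 5)


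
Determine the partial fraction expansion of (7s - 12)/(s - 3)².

(7s - 12) = A(s - 3) + B. At s = 3: B = 7·3 - 12 = 9. Coeff of s: A = 7
Result: 7/(s - 3) + 9/(s - 3)²


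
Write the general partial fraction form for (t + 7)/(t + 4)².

Repeated linear factor: α/(t + 4) + β/(t + 4)²


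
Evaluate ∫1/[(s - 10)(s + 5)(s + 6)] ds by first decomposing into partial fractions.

Cover-up: P = 1/240, Q = -1/15, R = 1/16. Decomposition: (1/240)/(s - 10) - (1/15)/(s + 5) + (1/16)/(s + 6). Integrate each term: (1/240) ln|(s - 10)| - (1/15) ln|(s + 5)| + (1/16) ln|(s + 6)| + C


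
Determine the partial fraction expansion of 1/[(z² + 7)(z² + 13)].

Coefficient matching gives P = R = 0, Q = 1/(13-7) = 1/6, S = -Q = -1/6
Result: (1/6)/(z² + 7) - (1/6)/(z² + 13)


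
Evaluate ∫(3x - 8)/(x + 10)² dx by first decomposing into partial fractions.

Decompose: P = 3, Q = 3·(-10) - 8 = -38, so (3x - 8)/(x + 10)² = 3/(x + 10) - 38/(x + 10)². Integrate: ∫ P/(x + 10) dx = 3 ln|(x + 10)|; ∫ Q/(x + 10)² dx = 38/(x + 10). Sum: 3 ln|(x + 10)| + 38/(x + 10) + C


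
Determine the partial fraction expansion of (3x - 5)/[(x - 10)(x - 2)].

At x=10: P = (3·10 - 5)/(10 - 2) = 25/8. At x=2: Q = (3·2 - 5)/(2 - 10) = -1/8
Result: (25/8)/(x - 10) - (1/8)/(x - 2)


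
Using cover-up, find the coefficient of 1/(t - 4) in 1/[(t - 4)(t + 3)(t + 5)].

Cover (t - 4), set t=4: 1/[(4 + 3)(4 + 5)] = 1/63


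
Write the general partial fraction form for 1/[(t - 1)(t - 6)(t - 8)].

Three distinct linear factors: P/(t - 1) + Q/(t - 6) + R/(t - 8)


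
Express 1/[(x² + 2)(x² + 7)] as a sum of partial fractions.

Coefficient matching gives P = R = 0, Q = 1/(7-2) = 1/5, S = -Q = -1/5
Result: (1/5)/(x² + 2) - (1/5)/(x² + 7)


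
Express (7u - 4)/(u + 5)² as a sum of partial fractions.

(7u - 4) = A(u + 5) + B. At u = -5: B = 7·(-5) - 4 = -39. Coeff of u: A = 7
Result: 7/(u + 5) - 39/(u + 5)²


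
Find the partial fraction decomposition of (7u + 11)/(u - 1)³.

(7u + 11) = α(u - 1)² + β(u - 1) + γ. At u = 1: γ = 7·1 + 11 = 18. Coefficients: α = 0, β = 7
Result: 7/(u - 1)² + 18/(u - 1)³


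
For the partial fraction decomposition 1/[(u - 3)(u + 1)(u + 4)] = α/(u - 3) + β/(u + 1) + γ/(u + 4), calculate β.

Cover-up at u = -1: β = 1/[(-1 - 3)(-1 + 4)] = 1/[(-4)(3)] = -1/12


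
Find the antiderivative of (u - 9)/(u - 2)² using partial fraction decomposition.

Decompose: α = 1, β = 1·2 - 9 = -7, so (u - 9)/(u - 2)² = 1/(u - 2) - 7/(u - 2)². Integrate: ∫ α/(u - 2) du = ln|(u - 2)|; ∫ β/(u - 2)² du = 7/(u - 2). Sum: ln|(u - 2)| + 7/(u - 2) + C


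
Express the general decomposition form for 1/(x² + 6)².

Repeated quadratic factor: (Px + Q)/(x² + 6) + (Rx + S)/(x² + 6)²


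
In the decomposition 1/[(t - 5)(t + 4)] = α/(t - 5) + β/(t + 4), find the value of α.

Cover-up at t = 5: α = 1/(5 + 4) = 1/9


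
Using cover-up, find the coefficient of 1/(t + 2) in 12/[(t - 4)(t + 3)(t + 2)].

Cover (t + 2), set t=-2: 12/[(-2 - 4)(-2 + 3)] = -2


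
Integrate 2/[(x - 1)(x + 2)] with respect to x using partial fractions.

Decompose: 2/[(x - 1)(x + 2)] = (2/3)/(x - 1) - (2/3)/(x + 2). Integrate each term: (2/3) ln|(x - 1)| - (2/3) ln|(x + 2)| + C


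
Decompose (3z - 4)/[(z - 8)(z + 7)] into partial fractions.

At z=8: A = (3·8 - 4)/(8 + 7) = 4/3. At z=-7: B = (3·(-7) - 4)/(-7 - 8) = 5/3
Result: (4/3)/(z - 8) + (5/3)/(z + 7)


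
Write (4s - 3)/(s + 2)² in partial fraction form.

(4s - 3) = P(s + 2) + Q. At s = -2: Q = 4·(-2) - 3 = -11. Coeff of s: P = 4
Result: 4/(s + 2) - 11/(s + 2)²


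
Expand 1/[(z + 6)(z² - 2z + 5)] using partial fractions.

Cover-up at z = -6: α = 1/((-6)² - 2·(-6) + 5) = 1/53. Then β = -α = -1/53, γ = -α·(-2 - 6) = 8/53
Result: (1/53)/(z + 6) - ((1/53)z - 8/53)/(z² - 2z + 5)


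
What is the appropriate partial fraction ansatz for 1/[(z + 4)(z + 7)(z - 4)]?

Three distinct linear factors: P/(z + 4) + Q/(z + 7) + R/(z - 4)


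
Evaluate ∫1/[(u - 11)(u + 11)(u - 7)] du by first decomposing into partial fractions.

Cover-up: P = 1/88, Q = 1/396, R = -1/72. Decomposition: (1/88)/(u - 11) + (1/396)/(u + 11) - (1/72)/(u - 7). Integrate each term: (1/88) ln|(u - 11)| + (1/396) ln|(u + 11)| - (1/72) ln|(u - 7)| + C


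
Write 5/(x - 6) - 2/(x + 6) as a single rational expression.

Common denominator (x - 6)(x + 6). Numerator: 5(x + 6) - 2(x - 6) = (5x + 30) - (2x - 12) = 3x + 42
Result: (3x + 42)/[(x - 6)(x + 6)]


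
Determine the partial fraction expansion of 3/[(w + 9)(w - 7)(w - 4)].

Using cover-up method: α = 3/208, β = 1/16, γ = -1/13
Result: (3/208)/(w + 9) + (1/16)/(w - 7) - (1/13)/(w - 4)


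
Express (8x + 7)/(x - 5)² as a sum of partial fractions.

(8x + 7) = P(x - 5) + Q. At x = 5: Q = 8·5 + 7 = 47. Coeff of x: P = 8
Result: 8/(x - 5) + 47/(x - 5)²


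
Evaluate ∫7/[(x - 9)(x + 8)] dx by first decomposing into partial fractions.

Decompose: 7/[(x - 9)(x + 8)] = (7/17)/(x - 9) - (7/17)/(x + 8). Integrate each term: (7/17) ln|(x - 9)| - (7/17) ln|(x + 8)| + C


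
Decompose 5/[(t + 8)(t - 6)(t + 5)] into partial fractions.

Using cover-up method: A = 5/42, B = 5/154, C = -5/33
Result: (5/42)/(t + 8) + (5/154)/(t - 6) - (5/33)/(t + 5)


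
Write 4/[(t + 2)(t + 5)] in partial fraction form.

4/(t + 2)(t + 5) = A/(t + 2) + B/(t + 5). A = 4/(-2 + 5) = 4/3, B = 4/(-5 + 2) = -4/3
Result: (4/3)/(t + 2) - (4/3)/(t + 5)


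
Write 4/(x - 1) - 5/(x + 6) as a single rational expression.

Common denominator (x - 1)(x + 6). Numerator: 4(x + 6) - 5(x - 1) = (4x + 24) - (5x - 5) = -x + 29
Result: (-x + 29)/[(x - 1)(x + 6)]


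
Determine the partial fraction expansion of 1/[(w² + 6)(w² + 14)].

Coefficient matching gives A = C = 0, B = 1/(14-6) = 1/8, D = -B = -1/8
Result: (1/8)/(w² + 6) - (1/8)/(w² + 14)


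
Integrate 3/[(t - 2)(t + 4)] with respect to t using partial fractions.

Decompose: 3/[(t - 2)(t + 4)] = (1/2)/(t - 2) - (1/2)/(t + 4). Integrate each term: (1/2) ln|(t - 2)| - (1/2) ln|(t + 4)| + C


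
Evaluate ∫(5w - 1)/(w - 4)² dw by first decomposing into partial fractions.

Decompose: A = 5, B = 5·4 - 1 = 19, so (5w - 1)/(w - 4)² = 5/(w - 4) + 19/(w - 4)². Integrate: ∫ A/(w - 4) dw = 5 ln|(w - 4)|; ∫ B/(w - 4)² dw = -19/(w - 4). Sum: 5 ln|(w - 4)| - 19/(w - 4) + C


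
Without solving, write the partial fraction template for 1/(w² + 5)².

Repeated quadratic factor: (Aw + B)/(w² + 5) + (Cw + D)/(w² + 5)²


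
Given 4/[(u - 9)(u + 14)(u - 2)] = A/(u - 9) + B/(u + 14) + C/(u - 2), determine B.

Cover-up at u = -14: B = 4/[(-14 - 9)(-14 - 2)] = 4/[(-23)(-16)] = 4/368 = 1/92


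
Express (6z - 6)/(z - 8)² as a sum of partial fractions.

(6z - 6) = P(z - 8) + Q. At z = 8: Q = 6·8 - 6 = 42. Coeff of z: P = 6
Result: 6/(z - 8) + 42/(z - 8)²


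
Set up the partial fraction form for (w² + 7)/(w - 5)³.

Repeated linear factor (power 3): P/(w - 5) + Q/(w - 5)² + R/(w - 5)³


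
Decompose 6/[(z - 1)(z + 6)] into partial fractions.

6/(z - 1)(z + 6) = A/(z - 1) + B/(z + 6). A = 6/(1 + 6) = 6/7, B = 6/(-6 - 1) = -6/7
Result: (6/7)/(z - 1) - (6/7)/(z + 6)


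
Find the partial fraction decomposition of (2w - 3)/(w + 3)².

(2w - 3) = α(w + 3) + β. At w = -3: β = 2·(-3) - 3 = -9. Coeff of w: α = 2
Result: 2/(w + 3) - 9/(w + 3)²


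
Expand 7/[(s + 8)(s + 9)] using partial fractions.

7/(s + 8)(s + 9) = α/(s + 8) + β/(s + 9). α = 7/(-8 + 9) = 7, β = 7/(-9 + 8) = -7
Result: 7/(s + 8) - 7/(s + 9)


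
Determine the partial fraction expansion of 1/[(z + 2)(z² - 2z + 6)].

Cover-up at z = -2: α = 1/((-2)² - 2·(-2) + 6) = 1/14. Then β = -α = -1/14, γ = -α·(-2 - 2) = 2/7
Result: (1/14)/(z + 2) - ((1/14)z - 2/7)/(z² - 2z + 6)


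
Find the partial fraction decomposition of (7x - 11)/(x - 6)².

(7x - 11) = A(x - 6) + B. At x = 6: B = 7·6 - 11 = 31. Coeff of x: A = 7
Result: 7/(x - 6) + 31/(x - 6)²
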